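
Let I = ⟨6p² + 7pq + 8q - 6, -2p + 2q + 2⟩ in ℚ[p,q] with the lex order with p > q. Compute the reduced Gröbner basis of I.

G = {p - q - 1, q² + 27/13q}

f_1 = 6p² + 7pq + 8q - 6, LT = p².
f_2 = -2p + 2q + 2, LT = p.

S(f_1,f_2): lcm = p². S = 13/6pq + p + 4/3q - 1.
  reduce S modulo (f_1, f_2):
  remainder 13/6q² + 9/2q ≠ 0; add g_3 = 13/6q² + 9/2q to the basis.

The other S-polynomials (S(f_1,g_3), S(f_2,g_3)) all reduce to 0 modulo the current basis, so we have a Gröbner basis.
Inter-reduce: drop elements whose leading term is divisible by another's, tail-reduce, and make monic.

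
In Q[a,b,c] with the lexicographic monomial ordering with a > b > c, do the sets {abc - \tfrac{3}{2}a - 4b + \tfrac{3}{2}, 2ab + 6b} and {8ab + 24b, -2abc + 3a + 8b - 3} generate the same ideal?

Equality of ideals is decidable: compute both reduced Gröbner bases (unique for the ordering) and check whether they agree.
Buchberger on the first generating set:
f_1 = abc - \tfrac{3}{2}a - 4b + \tfrac{3}{2}, LT = abc.
f_2 = 2ab + 6b, LT = ab.

S(f_1,f_2): lcm = abc. S = -\tfrac{3}{2}a - 3bc - 4b + \tfrac{3}{2}.
  reduce S modulo (f_1, f_2):
  remainder -\tfrac{3}{2}a - 3bc - 4b + \tfrac{3}{2} ≠ 0; add g_3 = -\tfrac{3}{2}a - 3bc - 4b + \tfrac{3}{2} to the basis.

S(f_1,g_3): lcm = abc. S = -\tfrac{3}{2}a - 2b^{2}c^{2} - \tfrac{8}{3}b^{2}c + bc - 4b + \tfrac{3}{2}.
  reduce S modulo (f_1, f_2, g_3):
  remainder -2b^{2}c^{2} - \tfrac{8}{3}b^{2}c + 4bc ≠ 0; add g_4 = -2b^{2}c^{2} - \tfrac{8}{3}b^{2}c + 4bc to the basis.

S(f_2,g_3): lcm = ab. S = -2b^{2}c - \tfrac{8}{3}b^{2} + 4b.
  reduce S modulo (f_1, f_2, g_3, g_4):
  remainder -2b^{2}c - \tfrac{8}{3}b^{2} + 4b ≠ 0; add g_5 = -2b^{2}c - \tfrac{8}{3}b^{2} + 4b to the basis.

The other S-polynomials (S(f_1,g_4), S(f_2,g_4), S(g_3,g_4), S(f_1,g_5), S(f_2,g_5), S(g_3,g_5), S(g_4,g_5)) all reduce to 0 modulo the current basis, so we have a Gröbner basis.
Inter-reduce: drop elements whose leading term is divisible by another's, tail-reduce, and make monic.
Reduced Gröbner basis: {a + 2bc + \tfrac{8}{3}b - 1, b^{2}c + \tfrac{4}{3}b^{2} - 2b}.

Buchberger on the second generating set:
h_1 = 8ab + 24b, LT = ab.
h_2 = -2abc + 3a + 8b - 3, LT = abc.

S(h_1,h_2): lcm = abc. S = \tfrac{3}{2}a + 3bc + 4b - \tfrac{3}{2}.
  reduce S modulo (h_1, h_2):
  remainder \tfrac{3}{2}a + 3bc + 4b - \tfrac{3}{2} ≠ 0; add k_3 = \tfrac{3}{2}a + 3bc + 4b - \tfrac{3}{2} to the basis.

S(h_1,k_3): lcm = ab. S = -2b^{2}c - \tfrac{8}{3}b^{2} + 4b.
  reduce S modulo (h_1, h_2, k_3):
  remainder -2b^{2}c - \tfrac{8}{3}b^{2} + 4b ≠ 0; add k_4 = -2b^{2}c - \tfrac{8}{3}b^{2} + 4b to the basis.

The other S-polynomials (S(h_2,k_3), S(h_1,k_4), S(h_2,k_4), S(k_3,k_4)) all reduce to 0 modulo the current basis, so we have a Gröbner basis.
Inter-reduce: drop elements whose leading term is divisible by another's, tail-reduce, and make monic.
Reduced Gröbner basis: {a + 2bc + \tfrac{8}{3}b - 1, b^{2}c + \tfrac{4}{3}b^{2} - 2b}.

Same reduced basis, so the two generating sets span the same ideal.

Yes, the ideals are equal.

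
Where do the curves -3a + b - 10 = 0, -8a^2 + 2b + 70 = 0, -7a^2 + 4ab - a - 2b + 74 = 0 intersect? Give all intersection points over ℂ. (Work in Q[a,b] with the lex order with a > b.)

{(-3, 1)}

Compute a lex Gröbner basis by Buchberger's algorithm.
f_1 = -3a + b - 10, LT = a.
f_2 = -8a^2 + 2b + 70, LT = a^2.
f_3 = -7a^2 + 4ab - a - 2b + 74, LT = a^2.

S(f_1,f_2): lcm = a^2. S = -1/3ab + 10/3a + 1/4b + 35/4.
  leading term ab: subtract (1/9b)·f_1 from -1/3ab + 10/3a + 1/4b + 35/4 → 10/3a - 1/9b^2 + 49/36b + 35/4
  leading term a: subtract (-10/9)·f_1 from 10/3a - 1/9b^2 + 49/36b + 35/4 → -1/9b^2 + 89/36b - 85/36
  leading term b^2: no divisor's leading term divides it; move -1/9b^2 to the remainder.
  leading term b: no divisor's leading term divides it; move 89/36b to the remainder.
  leading term 1: no divisor's leading term divides it; move -85/36 to the remainder.
  remainder -1/9b^2 + 89/36b - 85/36 ≠ 0; add h_4 = -1/9b^2 + 89/36b - 85/36 to the basis.

S(f_1,f_3): lcm = a^2. S = 5/21ab + 67/21a - 2/7b + 74/7.
  leading term ab: subtract (-5/63b)·f_1 from 5/21ab + 67/21a - 2/7b + 74/7 → 67/21a + 5/63b^2 - 68/63b + 74/7
  leading term a: subtract (-67/63)·f_1 from 67/21a + 5/63b^2 - 68/63b + 74/7 → 5/63b^2 - 1/63b - 4/63
  leading term b^2: subtract (-5/7)·h_4 from 5/63b^2 - 1/63b - 4/63 → 7/4b - 7/4
  leading term b: no divisor's leading term divides it; move 7/4b to the remainder.
  leading term 1: no divisor's leading term divides it; move -7/4 to the remainder.
  remainder 7/4b - 7/4 ≠ 0; add h_5 = 7/4b - 7/4 to the basis.

The other S-polynomials (S(f_2,f_3), S(f_1,h_4), S(f_2,h_4), S(f_3,h_4), S(f_1,h_5), S(f_2,h_5), S(f_3,h_5), S(h_4,h_5)) all reduce to 0 modulo the current basis, so we have a Gröbner basis.
Inter-reduce: drop elements whose leading term is divisible by another's, tail-reduce, and make monic.
Reduced Gröbner basis: {a + 3, b - 1}.

A lex Gröbner basis eliminates variables successively. Here b - 1 depends only on b, with roots {1}; lifting each root through the earlier basis elements recovers the full solutions.
  b = 1: the earlier basis element becomes a + 3 = 0, giving a = -3 — point (-3, 1).
This is the nonlinear analogue of row-reducing a linear system.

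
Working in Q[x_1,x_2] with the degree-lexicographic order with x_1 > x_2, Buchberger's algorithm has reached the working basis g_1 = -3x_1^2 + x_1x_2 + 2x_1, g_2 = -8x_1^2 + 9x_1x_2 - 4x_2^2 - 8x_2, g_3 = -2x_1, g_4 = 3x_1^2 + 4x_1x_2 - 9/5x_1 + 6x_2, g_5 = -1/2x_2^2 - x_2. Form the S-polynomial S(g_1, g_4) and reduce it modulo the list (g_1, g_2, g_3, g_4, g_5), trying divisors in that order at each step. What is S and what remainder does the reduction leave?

lcm(LM(g_1), LM(g_4)) = x_1^2.
S = (lcm/LT(g_1))·g_1 − (lcm/LT(g_4))·g_4 = -5/3x_1x_2 - 1/15x_1 - 2x_2.
Reduce S modulo (g_1, g_2, g_3, g_4, g_5) in that order:
  leading term x_1x_2: subtract (5/6x_2)·g_3 from -5/3x_1x_2 - 1/15x_1 - 2x_2 → -1/15x_1 - 2x_2
  leading term x_1: subtract (1/30)·g_3 from -1/15x_1 - 2x_2 → -2x_2
  leading term x_2: no divisor's leading term divides it; move -2x_2 to the remainder.
The remainder -2x_2 is nonzero, so it would be added as the next basis element.

S(g_1, g_4) = -5/3x_1x_2 - 1/15x_1 - 2x_2; remainder on division = -2x_2.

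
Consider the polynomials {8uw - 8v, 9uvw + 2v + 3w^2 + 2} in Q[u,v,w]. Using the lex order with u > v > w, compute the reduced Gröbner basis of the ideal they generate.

f_1 = 8uw - 8v, LT = uw.
f_2 = 9uvw + 2v + 3w^2 + 2, LT = uvw.

S(f_1,f_2): lcm = uvw. S = -v^2 - 2/9v - 1/3w^2 - 2/9.
  leading term v^2: no divisor's leading term divides it; move -v^2 to the remainder.
  leading term v: no divisor's leading term divides it; move -2/9v to the remainder.
  leading term w^2: no divisor's leading term divides it; move -1/3w^2 to the remainder.
  leading term 1: no divisor's leading term divides it; move -2/9 to the remainder.
  remainder -v^2 - 2/9v - 1/3w^2 - 2/9 ≠ 0; add g_3 = -v^2 - 2/9v - 1/3w^2 - 2/9 to the basis.

S(f_1,g_3): leading monomials are coprime, so the S-polynomial reduces to 0 (Buchberger's first criterion).
S(f_2,g_3): lcm = uv^2w. S = -2/9uvw - 1/3uw^3 - 2/9uw + 2/9v^2 + 1/3vw^2 + 2/9v.
  leading term uvw: subtract (-1/36v)·f_1 from -2/9uvw - 1/3uw^3 - 2/9uw + 2/9v^2 + 1/3vw^2 + 2/9v → -1/3uw^3 - 2/9uw + 1/3vw^2 + 2/9v
  leading term uw^3: subtract (-1/24w^2)·f_1 from -1/3uw^3 - 2/9uw + 1/3vw^2 + 2/9v → -2/9uw + 2/9v
  leading term uw: subtract (-1/36)·f_1 from -2/9uw + 2/9v → 0
  remainder 0.

Every S-polynomial of the final basis reduces to 0, so we have a Gröbner basis.
Inter-reduce: drop elements whose leading term is divisible by another's, tail-reduce, and make monic.

G = {uw - v, v^2 + 2/9v + 1/3w^2 + 2/9}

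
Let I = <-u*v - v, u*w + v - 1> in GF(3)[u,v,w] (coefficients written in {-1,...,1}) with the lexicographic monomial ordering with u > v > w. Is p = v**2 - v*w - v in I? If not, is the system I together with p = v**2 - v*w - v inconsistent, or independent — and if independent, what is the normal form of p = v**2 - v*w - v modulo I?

v**2 - v*w - v lies in I (it reduces to 0).

First compute the reduced Gröbner basis of I by Buchberger's algorithm.
f_1 = -u*v - v, LT = u*v.
f_2 = u*w + v - 1, LT = u*w.

S(f_1,f_2): lcm = u*v*w. S = -v**2 + v*w + v.
  leading term v**2: no divisor's leading term divides it; move -v**2 to the remainder.
  leading term v*w: no divisor's leading term divides it; move v*w to the remainder.
  leading term v: no divisor's leading term divides it; move v to the remainder.
  remainder -v**2 + v*w + v ≠ 0; add h_3 = -v**2 + v*w + v to the basis.

The other S-polynomials (S(f_1,h_3), S(f_2,h_3)) all reduce to 0 modulo the current basis, so we have a Gröbner basis.
Inter-reduce: drop elements whose leading term is divisible by another's, tail-reduce, and make monic.
Reduced Gröbner basis: {u*v + v, u*w + v - 1, v**2 - v*w - v}.
Label its elements g_1 = u*v + v, g_2 = u*w + v - 1, g_3 = v**2 - v*w - v.

Reduce p = v**2 - v*w - v modulo G:
  leading term v**2: subtract (1)·g_3 from v**2 - v*w - v → 0
  normal form = 0.
Since the normal form is 0, p ∈ I.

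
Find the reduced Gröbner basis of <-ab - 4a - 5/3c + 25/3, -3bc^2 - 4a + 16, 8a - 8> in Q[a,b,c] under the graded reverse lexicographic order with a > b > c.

G = {c^3 - 13/5c^2 + 12/5, a - 1, b + 5/3c - 13/3}

f_1 = -ab - 4a - 5/3c + 25/3, LT = ab.
f_2 = -3bc^2 - 4a + 16, LT = bc^2.
f_3 = 8a - 8, LT = a.

S(f_1,f_2): lcm = abc^2. S = 4ac^2 + 5/3c^3 - 4/3a^2 - 25/3c^2 + 16/3a.
  leading term ac^2: subtract (1/2c^2)·f_3 from 4ac^2 + 5/3c^3 - 4/3a^2 - 25/3c^2 + 16/3a → 5/3c^3 - 4/3a^2 - 13/3c^2 + 16/3a
  leading term c^3: no divisor's leading term divides it; move 5/3c^3 to the remainder.
  leading term a^2: subtract (-1/6a)·f_3 from -4/3a^2 - 13/3c^2 + 16/3a → -13/3c^2 + 4a
  leading term c^2: no divisor's leading term divides it; move -13/3c^2 to the remainder.
  leading term a: subtract (1/2)·f_3 from 4a → 4
  leading term 1: no divisor's leading term divides it; move 4 to the remainder.
  remainder 5/3c^3 - 13/3c^2 + 4 ≠ 0; add g_4 = 5/3c^3 - 13/3c^2 + 4 to the basis.

S(f_1,f_3): lcm = ab. S = 4a + b + 5/3c - 25/3.
  leading term a: subtract (1/2)·f_3 from 4a + b + 5/3c - 25/3 → b + 5/3c - 13/3
  leading term b: no divisor's leading term divides it; move b to the remainder.
  leading term c: no divisor's leading term divides it; move 5/3c to the remainder.
  leading term 1: no divisor's leading term divides it; move -13/3 to the remainder.
  remainder b + 5/3c - 13/3 ≠ 0; add g_5 = b + 5/3c - 13/3 to the basis.

The other S-polynomials (S(f_2,f_3), S(f_1,g_4), S(f_2,g_4), S(f_3,g_4), S(f_1,g_5), S(f_2,g_5), S(f_3,g_5), S(g_4,g_5)) all reduce to 0 modulo the current basis, so we have a Gröbner basis.
Inter-reduce: drop elements whose leading term is divisible by another's, tail-reduce, and make monic.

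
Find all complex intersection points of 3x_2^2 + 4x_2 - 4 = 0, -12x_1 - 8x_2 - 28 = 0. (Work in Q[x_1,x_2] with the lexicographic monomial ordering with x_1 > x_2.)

{(-1, -2), (-25/9, 2/3)}

Compute a lex Gröbner basis by Buchberger's algorithm.
f_1 = 3x_2^2 + 4x_2 - 4, LT = x_2^2.
f_2 = -12x_1 - 8x_2 - 28, LT = x_1.

The S-polynomials (S(f_1,f_2)) all reduce to 0 modulo the current basis, so we have a Gröbner basis.
Inter-reduce: drop elements whose leading term is divisible by another's, tail-reduce, and make monic.
Reduced Gröbner basis: {x_1 + 2/3x_2 + 7/3, x_2^2 + 4/3x_2 - 4/3}.

From the last basis element, x_2^2 + 4/3x_2 - 4/3 = 0, so x_2 takes values in {-2, 2/3}. Each choice, substituted upward through the basis, yields the corresponding point(s) of the solution set.
  x_2 = -2: the earlier basis element becomes x_1 + 1 = 0, giving x_1 = -1 — point (-1, -2).
  x_2 = 2/3: the earlier basis element becomes x_1 + 25/9 = 0, giving x_1 = -25/9 — point (-25/9, 2/3).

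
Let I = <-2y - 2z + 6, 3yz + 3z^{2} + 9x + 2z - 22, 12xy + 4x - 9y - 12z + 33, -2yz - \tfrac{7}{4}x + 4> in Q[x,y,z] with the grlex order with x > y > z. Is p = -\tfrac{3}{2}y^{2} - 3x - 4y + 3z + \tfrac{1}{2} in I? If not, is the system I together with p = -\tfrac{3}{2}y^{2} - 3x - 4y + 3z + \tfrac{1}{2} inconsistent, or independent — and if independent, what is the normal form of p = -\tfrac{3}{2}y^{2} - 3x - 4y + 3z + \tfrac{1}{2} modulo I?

Adjoining -\tfrac{3}{2}y^{2} - 3x - 4y + 3z + \tfrac{1}{2} makes the ideal the whole ring: the system is inconsistent.

First compute the reduced Gröbner basis of I by Buchberger's algorithm.
f_1 = -2y - 2z + 6, LT = y.
f_2 = 3yz + 3z^{2} + 9x + 2z - 22, LT = yz.
f_3 = 12xy + 4x - 9y - 12z + 33, LT = xy.
f_4 = -2yz - \tfrac{7}{4}x + 4, LT = yz.

S(f_1,f_2): lcm = yz. S = -3x - \tfrac{11}{3}z + \tfrac{22}{3}.
  leading term x: no divisor's leading term divides it; move -3x to the remainder.
  leading term z: no divisor's leading term divides it; move -\tfrac{11}{3}z to the remainder.
  leading term 1: no divisor's leading term divides it; move \tfrac{22}{3} to the remainder.
  remainder -3x - \tfrac{11}{3}z + \tfrac{22}{3} ≠ 0; add h_5 = -3x - \tfrac{11}{3}z + \tfrac{22}{3} to the basis.

S(f_1,f_3): lcm = xy. S = xz - \tfrac{10}{3}x + \tfrac{3}{4}y + z - \tfrac{11}{4}.
  leading term xz: subtract (-\tfrac{1}{3}z)·h_5 from xz - \tfrac{10}{3}x + \tfrac{3}{4}y + z - \tfrac{11}{4} → -\tfrac{11}{9}z^{2} - \tfrac{10}{3}x + \tfrac{3}{4}y + \tfrac{31}{9}z - \tfrac{11}{4}
  leading term z^{2}: no divisor's leading term divides it; move -\tfrac{11}{9}z^{2} to the remainder.
  leading term x: subtract (\tfrac{10}{9})·h_5 from -\tfrac{10}{3}x + \tfrac{3}{4}y + \tfrac{31}{9}z - \tfrac{11}{4} → \tfrac{3}{4}y + \tfrac{203}{27}z - \tfrac{1177}{108}
  leading term y: subtract (-\tfrac{3}{8})·f_1 from \tfrac{3}{4}y + \tfrac{203}{27}z - \tfrac{1177}{108} → \tfrac{731}{108}z - \tfrac{467}{54}
  leading term z: no divisor's leading term divides it; move \tfrac{731}{108}z to the remainder.
  leading term 1: no divisor's leading term divides it; move -\tfrac{467}{54} to the remainder.
  remainder -\tfrac{11}{9}z^{2} + \tfrac{731}{108}z - \tfrac{467}{54} ≠ 0; add h_6 = -\tfrac{11}{9}z^{2} + \tfrac{731}{108}z - \tfrac{467}{54} to the basis.

S(f_1,f_4): lcm = yz. S = z^{2} - \tfrac{7}{8}x - 3z + 2.
  leading term z^{2}: subtract (-\tfrac{9}{11})·h_6 from z^{2} - \tfrac{7}{8}x - 3z + 2 → -\tfrac{7}{8}x + \tfrac{335}{132}z - \tfrac{335}{66}
  leading term x: subtract (\tfrac{7}{24})·h_5 from -\tfrac{7}{8}x + \tfrac{335}{132}z - \tfrac{335}{66} → \tfrac{2857}{792}z - \tfrac{2857}{396}
  leading term z: no divisor's leading term divides it; move \tfrac{2857}{792}z to the remainder.
  leading term 1: no divisor's leading term divides it; move -\tfrac{2857}{396} to the remainder.
  remainder \tfrac{2857}{792}z - \tfrac{2857}{396} ≠ 0; add h_7 = \tfrac{2857}{792}z - \tfrac{2857}{396} to the basis.

The other S-polynomials (S(f_2,f_3), S(f_2,f_4), S(f_3,f_4), S(f_1,h_5), S(f_2,h_5), S(f_3,h_5), S(f_4,h_5), S(f_1,h_6), S(f_2,h_6), S(f_3,h_6), S(f_4,h_6), S(h_5,h_6), S(f_1,h_7), S(f_2,h_7), S(f_3,h_7), S(f_4,h_7), S(h_5,h_7), S(h_6,h_7)) all reduce to 0 modulo the current basis, so we have a Gröbner basis.
Inter-reduce: drop elements whose leading term is divisible by another's, tail-reduce, and make monic.
Reduced Gröbner basis: {x, y - 1, z - 2}.
Label its elements g_1 = x, g_2 = y - 1, g_3 = z - 2.

Reduce p = -\tfrac{3}{2}y^{2} - 3x - 4y + 3z + \tfrac{1}{2} modulo G:
  leading term y^{2}: subtract (-\tfrac{3}{2}y)·g_2 from -\tfrac{3}{2}y^{2} - 3x - 4y + 3z + \tfrac{1}{2} → -3x - \tfrac{11}{2}y + 3z + \tfrac{1}{2}
  leading term x: subtract (-3)·g_1 from -3x - \tfrac{11}{2}y + 3z + \tfrac{1}{2} → -\tfrac{11}{2}y + 3z + \tfrac{1}{2}
  leading term y: subtract (-\tfrac{11}{2})·g_2 from -\tfrac{11}{2}y + 3z + \tfrac{1}{2} → 3z - 5
  leading term z: subtract (3)·g_3 from 3z - 5 → 1
  leading term 1: no divisor's leading term divides it; move 1 to the remainder.
  normal form = 1.
The normal form is nonzero, so p ∉ I. Since p minus its normal form lies in I, I + (p) = I + (r) where r = 1; decide whether this ideal is the whole ring.
Here r = 1 is a nonzero constant, hence a unit: 1 ∈ I + (p), the Gröbner basis of I + (p) is {1}, and the enlarged system has no common solution — adjoining p is inconsistent.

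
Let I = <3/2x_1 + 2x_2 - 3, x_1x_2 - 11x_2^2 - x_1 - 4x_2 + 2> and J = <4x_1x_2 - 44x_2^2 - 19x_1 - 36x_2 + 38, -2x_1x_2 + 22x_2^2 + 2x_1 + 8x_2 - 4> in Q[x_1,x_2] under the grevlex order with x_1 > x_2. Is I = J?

Yes, the ideals are equal.

Since reduced Gröbner bases are canonical representatives of ideals under a given ordering, it suffices to compute and compare them.
Buchberger on the first generating set:
f_1 = 3/2x_1 + 2x_2 - 3, LT = x_1.
f_2 = x_1x_2 - 11x_2^2 - x_1 - 4x_2 + 2, LT = x_1x_2.

S(f_1,f_2): lcm = x_1x_2. S = 37/3x_2^2 + x_1 + 2x_2 - 2.
  leading term x_2^2: no divisor's leading term divides it; move 37/3x_2^2 to the remainder.
  leading term x_1: subtract (2/3)·f_1 from x_1 + 2x_2 - 2 → 2/3x_2
  leading term x_2: no divisor's leading term divides it; move 2/3x_2 to the remainder.
  remainder 37/3x_2^2 + 2/3x_2 ≠ 0; add g_3 = 37/3x_2^2 + 2/3x_2 to the basis.

The other S-polynomials (S(f_1,g_3), S(f_2,g_3)) all reduce to 0 modulo the current basis, so we have a Gröbner basis.
Inter-reduce: drop elements whose leading term is divisible by another's, tail-reduce, and make monic.
Reduced Gröbner basis: {x_2^2 + 2/37x_2, x_1 + 4/3x_2 - 2}.

Buchberger on the second generating set:
h_1 = 4x_1x_2 - 44x_2^2 - 19x_1 - 36x_2 + 38, LT = x_1x_2.
h_2 = -2x_1x_2 + 22x_2^2 + 2x_1 + 8x_2 - 4, LT = x_1x_2.

S(h_1,h_2): lcm = x_1x_2. S = -15/4x_1 - 5x_2 + 15/2.
  leading term x_1: no divisor's leading term divides it; move -15/4x_1 to the remainder.
  leading term x_2: no divisor's leading term divides it; move -5x_2 to the remainder.
  leading term 1: no divisor's leading term divides it; move 15/2 to the remainder.
  remainder -15/4x_1 - 5x_2 + 15/2 ≠ 0; add k_3 = -15/4x_1 - 5x_2 + 15/2 to the basis.

S(h_1,k_3): lcm = x_1x_2. S = -37/3x_2^2 - 19/4x_1 - 7x_2 + 19/2.
  leading term x_2^2: no divisor's leading term divides it; move -37/3x_2^2 to the remainder.
  leading term x_1: subtract (19/15)·k_3 from -19/4x_1 - 7x_2 + 19/2 → -2/3x_2
  leading term x_2: no divisor's leading term divides it; move -2/3x_2 to the remainder.
  remainder -37/3x_2^2 - 2/3x_2 ≠ 0; add k_4 = -37/3x_2^2 - 2/3x_2 to the basis.

The other S-polynomials (S(h_2,k_3), S(h_1,k_4), S(h_2,k_4), S(k_3,k_4)) all reduce to 0 modulo the current basis, so we have a Gröbner basis.
Inter-reduce: drop elements whose leading term is divisible by another's, tail-reduce, and make monic.
Reduced Gröbner basis: {x_2^2 + 2/37x_2, x_1 + 4/3x_2 - 2}.

These coincide, so the ideals are equal.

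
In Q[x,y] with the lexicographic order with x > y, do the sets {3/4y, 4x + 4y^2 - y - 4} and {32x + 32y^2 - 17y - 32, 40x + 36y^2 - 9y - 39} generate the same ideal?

No, the ideals differ.

For a fixed monomial order, each ideal has a unique reduced Gröbner basis; comparing bases decides equality.
Buchberger on the first generating set:
f_1 = 3/4y, LT = y.
f_2 = 4x + 4y^2 - y - 4, LT = x.

The S-polynomials (S(f_1,f_2)) all reduce to 0 modulo the current basis, so we have a Gröbner basis.
Inter-reduce: drop elements whose leading term is divisible by another's, tail-reduce, and make monic.
Reduced Gröbner basis: {x - 1, y}.

Buchberger on the second generating set:
h_1 = 32x + 32y^2 - 17y - 32, LT = x.
h_2 = 40x + 36y^2 - 9y - 39, LT = x.

S(h_1,h_2): lcm = x. S = 1/10y^2 - 49/160y - 1/40.
  leading term y^2: no divisor's leading term divides it; move 1/10y^2 to the remainder.
  leading term y: no divisor's leading term divides it; move -49/160y to the remainder.
  leading term 1: no divisor's leading term divides it; move -1/40 to the remainder.
  remainder 1/10y^2 - 49/160y - 1/40 ≠ 0; add k_3 = 1/10y^2 - 49/160y - 1/40 to the basis.

The other S-polynomials (S(h_1,k_3), S(h_2,k_3)) all reduce to 0 modulo the current basis, so we have a Gröbner basis.
Inter-reduce: drop elements whose leading term is divisible by another's, tail-reduce, and make monic.
Reduced Gröbner basis: {x + 81/32y - 3/4, y^2 - 49/16y - 1/4}.

Since the reduced bases disagree, the two ideals are not the same.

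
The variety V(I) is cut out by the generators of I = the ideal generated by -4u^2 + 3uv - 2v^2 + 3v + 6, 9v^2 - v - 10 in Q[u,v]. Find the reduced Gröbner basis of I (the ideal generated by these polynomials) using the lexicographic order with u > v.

f_1 = -4u^2 + 3uv - 2v^2 + 3v + 6, LT = u^2.
f_2 = 9v^2 - v - 10, LT = v^2.

The S-polynomials (S(f_1,f_2)) all reduce to 0 modulo the current basis, so we have a Gröbner basis.

G = {u^2 - 3/4uv - 25/36v - 17/18, v^2 - 1/9v - 10/9}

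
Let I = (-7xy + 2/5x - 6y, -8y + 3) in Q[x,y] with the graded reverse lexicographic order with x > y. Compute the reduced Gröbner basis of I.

G = {x + 90/89, y - 3/8}

f_1 = -7xy + 2/5x - 6y, LT = xy.
f_2 = -8y + 3, LT = y.

S(f_1,f_2): lcm = xy. S = 89/280x + 6/7y.
  leading term x: no divisor's leading term divides it; move 89/280x to the remainder.
  leading term y: subtract (-3/28)·f_2 from 6/7y → 9/28
  leading term 1: no divisor's leading term divides it; move 9/28 to the remainder.
  remainder 89/280x + 9/28 ≠ 0; add g_3 = 89/280x + 9/28 to the basis.

S(f_1,g_3): lcm = xy. S = -2/35x - 96/623y.
  leading term x: subtract (-16/89)·g_3 from -2/35x - 96/623y → -96/623y + 36/623
  leading term y: subtract (12/623)·f_2 from -96/623y + 36/623 → 0
  remainder 0.

S(f_2,g_3): leading monomials are coprime, so the S-polynomial reduces to 0 (Buchberger's first criterion).
Every S-polynomial of the final basis reduces to 0, so we have a Gröbner basis.
Inter-reduce: drop elements whose leading term is divisible by another's, tail-reduce, and make monic.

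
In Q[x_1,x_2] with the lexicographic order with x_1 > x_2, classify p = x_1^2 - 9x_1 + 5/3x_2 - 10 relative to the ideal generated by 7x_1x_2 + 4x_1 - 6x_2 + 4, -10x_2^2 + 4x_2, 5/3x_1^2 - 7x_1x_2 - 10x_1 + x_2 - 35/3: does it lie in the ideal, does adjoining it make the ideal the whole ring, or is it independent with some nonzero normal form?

x_1^2 - 9x_1 + 5/3x_2 - 10 lies in I (it reduces to 0).

First compute the reduced Gröbner basis of I by Buchberger's algorithm.
f_1 = 7x_1x_2 + 4x_1 - 6x_2 + 4, LT = x_1x_2.
f_2 = -10x_2^2 + 4x_2, LT = x_2^2.
f_3 = 5/3x_1^2 - 7x_1x_2 - 10x_1 + x_2 - 35/3, LT = x_1^2.

S(f_1,f_2): lcm = x_1x_2^2. S = 34/35x_1x_2 - 6/7x_2^2 + 4/7x_2.
  leading term x_1x_2: subtract (34/245)·f_1 from 34/35x_1x_2 - 6/7x_2^2 + 4/7x_2 → -136/245x_1 - 6/7x_2^2 + 344/245x_2 - 136/245
  leading term x_1: no divisor's leading term divides it; move -136/245x_1 to the remainder.
  leading term x_2^2: subtract (3/35)·f_2 from -6/7x_2^2 + 344/245x_2 - 136/245 → 52/49x_2 - 136/245
  leading term x_2: no divisor's leading term divides it; move 52/49x_2 to the remainder.
  leading term 1: no divisor's leading term divides it; move -136/245 to the remainder.
  remainder -136/245x_1 + 52/49x_2 - 136/245 ≠ 0; add h_4 = -136/245x_1 + 52/49x_2 - 136/245 to the basis.

S(f_1,f_3): lcm = x_1^2x_2. S = 4/7x_1^2 + 21/5x_1x_2^2 + 36/7x_1x_2 + 4/7x_1 - 3/5x_2^2 + 7x_2.
  leading term x_1^2: subtract (12/35)·f_3 from 4/7x_1^2 + 21/5x_1x_2^2 + 36/7x_1x_2 + 4/7x_1 - 3/5x_2^2 + 7x_2 → 21/5x_1x_2^2 + 264/35x_1x_2 + 4x_1 - 3/5x_2^2 + 233/35x_2 + 4
  leading term x_1x_2^2: subtract (3/5x_2)·f_1 from 21/5x_1x_2^2 + 264/35x_1x_2 + 4x_1 - 3/5x_2^2 + 233/35x_2 + 4 → 36/7x_1x_2 + 4x_1 + 3x_2^2 + 149/35x_2 + 4
  leading term x_1x_2: subtract (36/49)·f_1 from 36/7x_1x_2 + 4x_1 + 3x_2^2 + 149/35x_2 + 4 → 52/49x_1 + 3x_2^2 + 2123/245x_2 + 52/49
  leading term x_1: subtract (-65/34)·h_4 from 52/49x_1 + 3x_2^2 + 2123/245x_2 + 52/49 → 3x_2^2 + 909/85x_2
  leading term x_2^2: subtract (-3/10)·f_2 from 3x_2^2 + 909/85x_2 → 1011/85x_2
  leading term x_2: no divisor's leading term divides it; move 1011/85x_2 to the remainder.
  remainder 1011/85x_2 ≠ 0; add h_5 = 1011/85x_2 to the basis.

The other S-polynomials (S(f_2,f_3), S(f_1,h_4), S(f_2,h_4), S(f_3,h_4), S(f_1,h_5), S(f_2,h_5), S(f_3,h_5), S(h_4,h_5)) all reduce to 0 modulo the current basis, so we have a Gröbner basis.
Inter-reduce: drop elements whose leading term is divisible by another's, tail-reduce, and make monic.
Reduced Gröbner basis: {x_1 + 1, x_2}.
Label its elements g_1 = x_1 + 1, g_2 = x_2.

Reduce p = x_1^2 - 9x_1 + 5/3x_2 - 10 modulo G:
  leading term x_1^2: subtract (x_1)·g_1 from x_1^2 - 9x_1 + 5/3x_2 - 10 → -10x_1 + 5/3x_2 - 10
  leading term x_1: subtract (-10)·g_1 from -10x_1 + 5/3x_2 - 10 → 5/3x_2
  leading term x_2: subtract (5/3)·g_2 from 5/3x_2 → 0
  normal form = 0.
Since the normal form is 0, p ∈ I.

Ideal membership is decidable via reduction modulo a Gröbner basis.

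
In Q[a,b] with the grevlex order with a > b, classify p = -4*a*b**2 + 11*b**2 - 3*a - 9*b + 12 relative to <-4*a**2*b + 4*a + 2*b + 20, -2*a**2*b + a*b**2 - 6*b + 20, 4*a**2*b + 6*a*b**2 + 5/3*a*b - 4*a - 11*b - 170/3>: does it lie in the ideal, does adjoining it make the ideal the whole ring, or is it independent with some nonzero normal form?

-4*a*b**2 + 11*b**2 - 3*a - 9*b + 12 lies in I (it reduces to 0).

First compute the reduced Gröbner basis of I by Buchberger's algorithm.
f_1 = -4*a**2*b + 4*a + 2*b + 20, LT = a**2*b.
f_2 = -2*a**2*b + a*b**2 - 6*b + 20, LT = a**2*b.
f_3 = 4*a**2*b + 6*a*b**2 + 5/3*a*b - 4*a - 11*b - 170/3, LT = a**2*b.

S(f_1,f_2): lcm = a**2*b. S = 1/2*a*b**2 - a - 7/2*b + 5.
  leading term a*b**2: no divisor's leading term divides it; move 1/2*a*b**2 to the remainder.
  leading term a: no divisor's leading term divides it; move -a to the remainder.
  leading term b: no divisor's leading term divides it; move -7/2*b to the remainder.
  leading term 1: no divisor's leading term divides it; move 5 to the remainder.
  remainder 1/2*a*b**2 - a - 7/2*b + 5 ≠ 0; add h_4 = 1/2*a*b**2 - a - 7/2*b + 5 to the basis.

S(f_1,f_3): lcm = a**2*b. S = -3/2*a*b**2 - 5/12*a*b + 9/4*b + 55/6.
  leading term a*b**2: subtract (-3)·h_4 from -3/2*a*b**2 - 5/12*a*b + 9/4*b + 55/6 → -5/12*a*b - 3*a - 33/4*b + 145/6
  leading term a*b: no divisor's leading term divides it; move -5/12*a*b to the remainder.
  leading term a: no divisor's leading term divides it; move -3*a to the remainder.
  leading term b: no divisor's leading term divides it; move -33/4*b to the remainder.
  leading term 1: no divisor's leading term divides it; move 145/6 to the remainder.
  remainder -5/12*a*b - 3*a - 33/4*b + 145/6 ≠ 0; add h_5 = -5/12*a*b - 3*a - 33/4*b + 145/6 to the basis.

S(f_1,h_4): lcm = a**2*b**2. S = 2*a**2 + 6*a*b - 1/2*b**2 - 10*a - 5*b.
  leading term a**2: no divisor's leading term divides it; move 2*a**2 to the remainder.
  leading term a*b: subtract (-72/5)·h_5 from 6*a*b - 1/2*b**2 - 10*a - 5*b → -1/2*b**2 - 266/5*a - 619/5*b + 348
  leading term b**2: no divisor's leading term divides it; move -1/2*b**2 to the remainder.
  leading term a: no divisor's leading term divides it; move -266/5*a to the remainder.
  leading term b: no divisor's leading term divides it; move -619/5*b to the remainder.
  leading term 1: no divisor's leading term divides it; move 348 to the remainder.
  remainder 2*a**2 - 1/2*b**2 - 266/5*a - 619/5*b + 348 ≠ 0; add h_6 = 2*a**2 - 1/2*b**2 - 266/5*a - 619/5*b + 348 to the basis.

S(f_3,h_4): lcm = a**2*b**2. S = 3/2*a*b**3 + 5/12*a*b**2 + 2*a**2 + 6*a*b - 11/4*b**2 - 10*a - 85/6*b.
  leading term a*b**3: subtract (3*b)·h_4 from 3/2*a*b**3 + 5/12*a*b**2 + 2*a**2 + 6*a*b - 11/4*b**2 - 10*a - 85/6*b → 5/12*a*b**2 + 2*a**2 + 9*a*b + 31/4*b**2 - 10*a - 175/6*b
  leading term a*b**2: subtract (5/6)·h_4 from 5/12*a*b**2 + 2*a**2 + 9*a*b + 31/4*b**2 - 10*a - 175/6*b → 2*a**2 + 9*a*b + 31/4*b**2 - 55/6*a - 105/4*b - 25/6
  leading term a**2: subtract (1)·h_6 from 2*a**2 + 9*a*b + 31/4*b**2 - 55/6*a - 105/4*b - 25/6 → 9*a*b + 33/4*b**2 + 1321/30*a + 1951/20*b - 2113/6
  leading term a*b: subtract (-108/5)·h_5 from 9*a*b + 33/4*b**2 + 1321/30*a + 1951/20*b - 2113/6 → 33/4*b**2 - 623/30*a - 1613/20*b + 1019/6
  leading term b**2: no divisor's leading term divides it; move 33/4*b**2 to the remainder.
  leading term a: no divisor's leading term divides it; move -623/30*a to the remainder.
  leading term b: no divisor's leading term divides it; move -1613/20*b to the remainder.
  leading term 1: no divisor's leading term divides it; move 1019/6 to the remainder.
  remainder 33/4*b**2 - 623/30*a - 1613/20*b + 1019/6 ≠ 0; add h_7 = 33/4*b**2 - 623/30*a - 1613/20*b + 1019/6 to the basis.

S(f_1,h_5): lcm = a**2*b. S = -36/5*a**2 - 99/5*a*b + 57*a - 1/2*b - 5.
  leading term a**2: subtract (-18/5)·h_6 from -36/5*a**2 - 99/5*a*b + 57*a - 1/2*b - 5 → -99/5*a*b - 9/5*b**2 - 3363/25*a - 22309/50*b + 6239/5
  leading term a*b: subtract (1188/25)·h_5 from -99/5*a*b - 9/5*b**2 - 3363/25*a - 22309/50*b + 6239/5 → -9/5*b**2 + 201/25*a - 2707/50*b + 497/5
  leading term b**2: subtract (-12/55)·h_7 from -9/5*b**2 + 201/25*a - 2707/50*b + 497/5 → 193/55*a - 7891/110*b + 1501/11
  leading term a: no divisor's leading term divides it; move 193/55*a to the remainder.
  leading term b: no divisor's leading term divides it; move -7891/110*b to the remainder.
  leading term 1: no divisor's leading term divides it; move 1501/11 to the remainder.
  remainder 193/55*a - 7891/110*b + 1501/11 ≠ 0; add h_8 = 193/55*a - 7891/110*b + 1501/11 to the basis.

S(f_1,h_6): lcm = a**2*b. S = 1/4*b**3 + 133/5*a*b + 619/10*b**2 - a - 349/2*b - 5.
  leading term b**3: subtract (1/33*b)·h_7 from 1/4*b**3 + 133/5*a*b + 619/10*b**2 - a - 349/2*b - 5 → 26957/990*a*b + 42467/660*b**2 - a - 17785/99*b - 5
  leading term a*b: subtract (-53914/825)·h_5 from 26957/990*a*b + 42467/660*b**2 - a - 17785/99*b - 5 → 42467/660*b**2 - 54189/275*a - 3557993/4950*b + 779278/495
  leading term b**2: subtract (42467/5445)·h_7 from 42467/660*b**2 - 54189/275*a - 3557993/4950*b + 779278/495 → -229253/6534*a - 391063/4356*b + 1631695/6534
  leading term a: subtract (-1146265/114642)·h_8 from -229253/6534*a - 391063/4356*b + 1631695/6534 → -46260475/57321*b + 92520950/57321
  leading term b: no divisor's leading term divides it; move -46260475/57321*b to the remainder.
  leading term 1: no divisor's leading term divides it; move 92520950/57321 to the remainder.
  remainder -46260475/57321*b + 92520950/57321 ≠ 0; add h_9 = -46260475/57321*b + 92520950/57321 to the basis.

The other S-polynomials (S(f_2,f_3), S(f_2,h_4), S(f_2,h_5), S(f_3,h_5), S(h_4,h_5), S(f_2,h_6), S(f_3,h_6), S(h_4,h_6), S(h_5,h_6), S(f_1,h_7), S(f_2,h_7), S(f_3,h_7), S(h_4,h_7), S(h_5,h_7), S(h_6,h_7), S(f_1,h_8), S(f_2,h_8), S(f_3,h_8), S(h_4,h_8), S(h_5,h_8), S(h_6,h_8), S(h_7,h_8), S(f_1,h_9), S(f_2,h_9), S(f_3,h_9), S(h_4,h_9), S(h_5,h_9), S(h_6,h_9), S(h_7,h_9), S(h_8,h_9)) all reduce to 0 modulo the current basis, so we have a Gröbner basis.
Inter-reduce: drop elements whose leading term is divisible by another's, tail-reduce, and make monic.
Reduced Gröbner basis: {a - 2, b - 2}.
Label its elements g_1 = a - 2, g_2 = b - 2.

Reduce p = -4*a*b**2 + 11*b**2 - 3*a - 9*b + 12 modulo G:
  leading term a*b**2: subtract (-4*b**2)·g_1 from -4*a*b**2 + 11*b**2 - 3*a - 9*b + 12 → 3*b**2 - 3*a - 9*b + 12
  leading term b**2: subtract (3*b)·g_2 from 3*b**2 - 3*a - 9*b + 12 → -3*a - 3*b + 12
  leading term a: subtract (-3)·g_1 from -3*a - 3*b + 12 → -3*b + 6
  leading term b: subtract (-3)·g_2 from -3*b + 6 → 0
  normal form = 0.
Since the normal form is 0, p ∈ I.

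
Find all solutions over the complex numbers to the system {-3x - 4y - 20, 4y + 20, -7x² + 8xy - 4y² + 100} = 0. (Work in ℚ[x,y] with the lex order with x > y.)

Compute a lex Gröbner basis by Buchberger's algorithm.
f_1 = -3x - 4y - 20, LT = x.
f_2 = 4y + 20, LT = y.
f_3 = -7x² + 8xy - 4y² + 100, LT = x².

S(f_1,f_2): leading monomials are coprime, so the S-polynomial reduces to 0 (Buchberger's first criterion).
S(f_1,f_3): lcm = x². S = 52/21xy + 20/3x - 4/7y² + 100/7.
  leading term xy: subtract (-52/63y)·f_1 from 52/21xy + 20/3x - 4/7y² + 100/7 → 20/3x - 244/63y² - 1040/63y + 100/7
  leading term x: subtract (-20/9)·f_1 from 20/3x - 244/63y² - 1040/63y + 100/7 → -244/63y² - 1600/63y - 1900/63
  leading term y²: subtract (-61/63y)·f_2 from -244/63y² - 1600/63y - 1900/63 → -380/63y - 1900/63
  leading term y: subtract (-95/63)·f_2 from -380/63y - 1900/63 → 0
  remainder 0.

S(f_2,f_3): leading monomials are coprime, so the S-polynomial reduces to 0 (Buchberger's first criterion).
Every S-polynomial of the final basis reduces to 0, so we have a Gröbner basis.
Inter-reduce: drop elements whose leading term is divisible by another's, tail-reduce, and make monic.
Reduced Gröbner basis: {x, y + 5}.

The lex basis is triangular: the last element involves only y. Solving y + 5 = 0 gives y ∈ {-5}; substituting each value into the earlier elements determines the remaining variables.
  y = -5: the earlier basis element becomes x = 0, giving x = 0 — point (0, -5).

{(0, -5)}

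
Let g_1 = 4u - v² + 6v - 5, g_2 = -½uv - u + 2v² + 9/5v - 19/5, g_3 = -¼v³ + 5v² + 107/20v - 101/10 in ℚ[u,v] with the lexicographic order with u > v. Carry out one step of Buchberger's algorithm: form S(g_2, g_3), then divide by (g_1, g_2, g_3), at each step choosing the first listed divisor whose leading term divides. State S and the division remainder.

lcm(LM(g_2), LM(g_3)) = uv³.
S = (lcm/LT(g_2))·g_2 − (lcm/LT(g_3))·g_3 = 22uv² + 107/5uv - 202/5u - 4v⁴ - 18/5v³ + 38/5v².
Reduce S modulo (g_1, g_2, g_3) in that order:
  leading term uv²: subtract (11/2v²)·g_1 from 22uv² + 107/5uv - 202/5u - 4v⁴ - 18/5v³ + 38/5v² → 107/5uv - 202/5u + 3/2v⁴ - 183/5v³ + 351/10v²
  leading term uv: subtract (107/20v)·g_1 from 107/5uv - 202/5u + 3/2v⁴ - 183/5v³ + 351/10v² → -202/5u + 3/2v⁴ - 125/4v³ + 3v² + 107/4v
  leading term u: subtract (-101/10)·g_1 from -202/5u + 3/2v⁴ - 125/4v³ + 3v² + 107/4v → 3/2v⁴ - 125/4v³ - 71/10v² + 1747/20v - 101/2
  leading term v⁴: subtract (-6v)·g_3 from 3/2v⁴ - 125/4v³ - 71/10v² + 1747/20v - 101/2 → -5/4v³ + 25v² + 107/4v - 101/2
  leading term v³: subtract (5)·g_3 from -5/4v³ + 25v² + 107/4v - 101/2 → 0
The remainder is 0, so this S-polynomial contributes no new basis element.

S(g_2, g_3) = 22uv² + 107/5uv - 202/5u - 4v⁴ - 18/5v³ + 38/5v²; remainder on division = 0.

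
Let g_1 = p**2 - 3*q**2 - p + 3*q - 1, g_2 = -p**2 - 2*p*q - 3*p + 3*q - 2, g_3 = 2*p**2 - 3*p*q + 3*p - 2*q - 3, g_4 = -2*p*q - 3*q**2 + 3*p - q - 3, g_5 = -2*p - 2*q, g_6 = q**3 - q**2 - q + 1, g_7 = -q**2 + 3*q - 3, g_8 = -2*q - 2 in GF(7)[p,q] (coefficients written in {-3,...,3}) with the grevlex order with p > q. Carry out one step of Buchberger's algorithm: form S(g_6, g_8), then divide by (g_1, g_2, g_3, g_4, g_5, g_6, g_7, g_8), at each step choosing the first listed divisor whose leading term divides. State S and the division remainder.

S(g_6, g_8) = -2*q**2 - q + 1; remainder on division = 0.

lcm(LM(g_6), LM(g_8)) = q**3.
S = (lcm/LT(g_6))·g_6 − (lcm/LT(g_8))·g_8 = -2*q**2 - q + 1.
Reduce S modulo (g_1, g_2, g_3, g_4, g_5, g_6, g_7, g_8) in that order:
  leading term q**2: subtract (2)·g_7 from -2*q**2 - q + 1 → 0
The remainder is 0, so this S-polynomial contributes no new basis element.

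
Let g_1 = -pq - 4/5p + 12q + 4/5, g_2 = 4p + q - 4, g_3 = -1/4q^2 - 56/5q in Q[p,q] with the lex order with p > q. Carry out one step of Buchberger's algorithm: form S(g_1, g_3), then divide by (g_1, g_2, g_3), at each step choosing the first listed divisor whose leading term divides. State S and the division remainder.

S(g_1, g_3) = -44pq - 12q^2 - 4/5q; remainder on division = 0.

lcm(LM(g_1), LM(g_3)) = pq^2.
S = (lcm/LT(g_1))·g_1 − (lcm/LT(g_3))·g_3 = -44pq - 12q^2 - 4/5q.
Reduce S modulo (g_1, g_2, g_3) in that order:
  leading term pq: subtract (44)·g_1 from -44pq - 12q^2 - 4/5q → 176/5p - 12q^2 - 2644/5q - 176/5
  leading term p: subtract (44/5)·g_2 from 176/5p - 12q^2 - 2644/5q - 176/5 → -12q^2 - 2688/5q
  leading term q^2: subtract (48)·g_3 from -12q^2 - 2688/5q → 0
The remainder is 0, so this S-polynomial contributes no new basis element.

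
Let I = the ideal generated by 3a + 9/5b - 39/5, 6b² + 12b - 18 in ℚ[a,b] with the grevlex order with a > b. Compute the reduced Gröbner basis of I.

G = {b² + 2b - 3, a + ⅗b - 13/5}

f_1 = 3a + 9/5b - 39/5, LT = a.
f_2 = 6b² + 12b - 18, LT = b².

The S-polynomials (S(f_1,f_2)) all reduce to 0 modulo the current basis, so we have a Gröbner basis.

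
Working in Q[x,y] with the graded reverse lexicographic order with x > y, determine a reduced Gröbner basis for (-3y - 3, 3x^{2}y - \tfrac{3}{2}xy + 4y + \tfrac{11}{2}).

G = {x^{2} - \tfrac{1}{2}x - \tfrac{1}{2}, y + 1}

f_1 = -3y - 3, LT = y.
f_2 = 3x^{2}y - \tfrac{3}{2}xy + 4y + \tfrac{11}{2}, LT = x^{2}y.

S(f_1,f_2): lcm = x^{2}y. S = x^{2} + \tfrac{1}{2}xy - \tfrac{4}{3}y - \tfrac{11}{6}.
  leading term x^{2}: no divisor's leading term divides it; move x^{2} to the remainder.
  leading term xy: subtract (-\tfrac{1}{6}x)·f_1 from \tfrac{1}{2}xy - \tfrac{4}{3}y - \tfrac{11}{6} → -\tfrac{1}{2}x - \tfrac{4}{3}y - \tfrac{11}{6}
  leading term x: no divisor's leading term divides it; move -\tfrac{1}{2}x to the remainder.
  leading term y: subtract (\tfrac{4}{9})·f_1 from -\tfrac{4}{3}y - \tfrac{11}{6} → -\tfrac{1}{2}
  leading term 1: no divisor's leading term divides it; move -\tfrac{1}{2} to the remainder.
  remainder x^{2} - \tfrac{1}{2}x - \tfrac{1}{2} ≠ 0; add g_3 = x^{2} - \tfrac{1}{2}x - \tfrac{1}{2} to the basis.

The other S-polynomials (S(f_1,g_3), S(f_2,g_3)) all reduce to 0 modulo the current basis, so we have a Gröbner basis.
Inter-reduce: drop elements whose leading term is divisible by another's, tail-reduce, and make monic.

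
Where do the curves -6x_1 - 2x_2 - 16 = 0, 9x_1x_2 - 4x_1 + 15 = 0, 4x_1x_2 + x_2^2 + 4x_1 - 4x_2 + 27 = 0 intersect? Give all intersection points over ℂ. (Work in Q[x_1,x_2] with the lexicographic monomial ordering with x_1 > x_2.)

{(-3, 1)}

Compute a lex Gröbner basis by Buchberger's algorithm.
f_1 = -6x_1 - 2x_2 - 16, LT = x_1.
f_2 = 9x_1x_2 - 4x_1 + 15, LT = x_1x_2.
f_3 = 4x_1x_2 + 4x_1 + x_2^2 - 4x_2 + 27, LT = x_1x_2.

S(f_1,f_2): lcm = x_1x_2. S = 4/9x_1 + 1/3x_2^2 + 8/3x_2 - 5/3.
  leading term x_1: subtract (-2/27)·f_1 from 4/9x_1 + 1/3x_2^2 + 8/3x_2 - 5/3 → 1/3x_2^2 + 68/27x_2 - 77/27
  leading term x_2^2: no divisor's leading term divides it; move 1/3x_2^2 to the remainder.
  leading term x_2: no divisor's leading term divides it; move 68/27x_2 to the remainder.
  leading term 1: no divisor's leading term divides it; move -77/27 to the remainder.
  remainder 1/3x_2^2 + 68/27x_2 - 77/27 ≠ 0; add h_4 = 1/3x_2^2 + 68/27x_2 - 77/27 to the basis.

S(f_1,f_3): lcm = x_1x_2. S = -x_1 + 1/12x_2^2 + 11/3x_2 - 27/4.
  leading term x_1: subtract (1/6)·f_1 from -x_1 + 1/12x_2^2 + 11/3x_2 - 27/4 → 1/12x_2^2 + 4x_2 - 49/12
  leading term x_2^2: subtract (1/4)·h_4 from 1/12x_2^2 + 4x_2 - 49/12 → 91/27x_2 - 91/27
  leading term x_2: no divisor's leading term divides it; move 91/27x_2 to the remainder.
  leading term 1: no divisor's leading term divides it; move -91/27 to the remainder.
  remainder 91/27x_2 - 91/27 ≠ 0; add h_5 = 91/27x_2 - 91/27 to the basis.

S(f_2,f_3): lcm = x_1x_2. S = -13/9x_1 - 1/4x_2^2 + x_2 - 61/12.
  leading term x_1: subtract (13/54)·f_1 from -13/9x_1 - 1/4x_2^2 + x_2 - 61/12 → -1/4x_2^2 + 40/27x_2 - 133/108
  leading term x_2^2: subtract (-3/4)·h_4 from -1/4x_2^2 + 40/27x_2 - 133/108 → 91/27x_2 - 91/27
  leading term x_2: subtract (1)·h_5 from 91/27x_2 - 91/27 → 0
  remainder 0.

S(f_1,h_4): leading monomials are coprime, so the S-polynomial reduces to 0 (Buchberger's first criterion).
S(f_2,h_4): lcm = x_1x_2^2. S = -8x_1x_2 + 77/9x_1 + 5/3x_2.
  leading term x_1x_2: subtract (4/3x_2)·f_1 from -8x_1x_2 + 77/9x_1 + 5/3x_2 → 77/9x_1 + 8/3x_2^2 + 23x_2
  leading term x_1: subtract (-77/54)·f_1 from 77/9x_1 + 8/3x_2^2 + 23x_2 → 8/3x_2^2 + 544/27x_2 - 616/27
  leading term x_2^2: subtract (8)·h_4 from 8/3x_2^2 + 544/27x_2 - 616/27 → 0
  remainder 0.

S(f_3,h_4): lcm = x_1x_2^2. S = -59/9x_1x_2 + 77/9x_1 + 1/4x_2^3 - x_2^2 + 27/4x_2.
  leading term x_1x_2: subtract (59/54x_2)·f_1 from -59/9x_1x_2 + 77/9x_1 + 1/4x_2^3 - x_2^2 + 27/4x_2 → 77/9x_1 + 1/4x_2^3 + 32/27x_2^2 + 2617/108x_2
  leading term x_1: subtract (-77/54)·f_1 from 77/9x_1 + 1/4x_2^3 + 32/27x_2^2 + 2617/108x_2 → 1/4x_2^3 + 32/27x_2^2 + 2309/108x_2 - 616/27
  leading term x_2^3: subtract (3/4x_2)·h_4 from 1/4x_2^3 + 32/27x_2^2 + 2309/108x_2 - 616/27 → -19/27x_2^2 + 635/27x_2 - 616/27
  leading term x_2^2: subtract (-19/9)·h_4 from -19/27x_2^2 + 635/27x_2 - 616/27 → 7007/243x_2 - 7007/243
  leading term x_2: subtract (77/9)·h_5 from 7007/243x_2 - 7007/243 → 0
  remainder 0.

S(f_1,h_5): leading monomials are coprime, so the S-polynomial reduces to 0 (Buchberger's first criterion).
S(f_2,h_5): lcm = x_1x_2. S = 5/9x_1 + 5/3.
  leading term x_1: subtract (-5/54)·f_1 from 5/9x_1 + 5/3 → -5/27x_2 + 5/27
  leading term x_2: subtract (-5/91)·h_5 from -5/27x_2 + 5/27 → 0
  remainder 0.

S(f_3,h_5): lcm = x_1x_2. S = 2x_1 + 1/4x_2^2 - x_2 + 27/4.
  leading term x_1: subtract (-1/3)·f_1 from 2x_1 + 1/4x_2^2 - x_2 + 27/4 → 1/4x_2^2 - 5/3x_2 + 17/12
  leading term x_2^2: subtract (3/4)·h_4 from 1/4x_2^2 - 5/3x_2 + 17/12 → -32/9x_2 + 32/9
  leading term x_2: subtract (-96/91)·h_5 from -32/9x_2 + 32/9 → 0
  remainder 0.

S(h_4,h_5): lcm = x_2^2. S = 77/9x_2 - 77/9.
  leading term x_2: subtract (33/13)·h_5 from 77/9x_2 - 77/9 → 0
  remainder 0.

Every S-polynomial of the final basis reduces to 0, so we have a Gröbner basis.
Inter-reduce: drop elements whose leading term is divisible by another's, tail-reduce, and make monic.
Reduced Gröbner basis: {x_1 + 3, x_2 - 1}.

From the last basis element, x_2 - 1 = 0, so x_2 takes values in {1}. Each choice, substituted upward through the basis, yields the corresponding point(s) of the solution set.
  x_2 = 1: the earlier basis element becomes x_1 + 3 = 0, giving x_1 = -3 — point (-3, 1).
Each listed point satisfies every original equation (direct substitution).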